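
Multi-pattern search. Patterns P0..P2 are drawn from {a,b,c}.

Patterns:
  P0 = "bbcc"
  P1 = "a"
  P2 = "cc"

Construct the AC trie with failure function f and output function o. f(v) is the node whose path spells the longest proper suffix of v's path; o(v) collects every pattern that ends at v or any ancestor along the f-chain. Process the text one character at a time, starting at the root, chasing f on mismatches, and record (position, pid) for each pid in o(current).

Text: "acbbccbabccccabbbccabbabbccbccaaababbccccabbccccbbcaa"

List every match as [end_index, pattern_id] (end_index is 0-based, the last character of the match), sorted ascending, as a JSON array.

Build:
Trie (insert patterns):
  n0 'ε': a→5 b→1 c→6
  n1 'b': b→2
  n2 'bb': c→3
  n3 'bbc': c→4
  n4 'bbcc': ·  ←P0
  n5 'a': ·  ←P1
  n6 'c': c→7
  n7 'cc': ·  ←P2

BFS fail/out derivation:
  n1('b'): parent n0 fail=0; on 'b' 0 → fail=0;  out ∅∪∅=∅
  n5('a'): parent n0 fail=0; on 'a' 0 → fail=0;  out {1}∪∅={1}
  n6('c'): parent n0 fail=0; on 'c' 0 → fail=0;  out ∅∪∅=∅
  n2('bb'): parent n1 fail=0; on 'b' 0 → fail=1;  out ∅∪∅=∅
  n7('cc'): parent n6 fail=0; on 'c' 0 → fail=6;  out {2}∪∅={2}
  n3('bbc'): parent n2 fail=1; on 'c' 1→0 → fail=6;  out ∅∪∅=∅
  n4('bbcc'): parent n3 fail=6; on 'c' 6 → fail=7;  out {0}∪{2}={0,2}

Text stream:
pos 0 'a': at 5  ** P1@[0:0]
pos 1 'c': at 6 (fail-walked)
pos 2 'b': at 1 (fail-walked)
pos 3 'b': at 2
pos 4 'c': at 3
pos 5 'c': at 4  ** P0@[2:5],P2@[4:5]
pos 6 'b': at 1 (fail-walked)
pos 7 'a': at 5 (fail-walked)  ** P1@[7:7]
pos 8 'b': at 1 (fail-walked)
pos 9 'c': at 6 (fail-walked)
pos 10 'c': at 7  ** P2@[9:10]
pos 11 'c': at 7 (fail-walked)  ** P2@[10:11]
pos 12 'c': at 7 (fail-walked)  ** P2@[11:12]
pos 13 'a': at 5 (fail-walked)  ** P1@[13:13]
pos 14 'b': at 1 (fail-walked)
pos 15 'b': at 2
pos 16 'b': at 2 (fail-walked)
pos 17 'c': at 3
pos 18 'c': at 4  ** P0@[15:18],P2@[17:18]
pos 19 'a': at 5 (fail-walked)  ** P1@[19:19]
pos 20 'b': at 1 (fail-walked)
pos 21 'b': at 2
pos 22 'a': at 5 (fail-walked)  ** P1@[22:22]
pos 23 'b': at 1 (fail-walked)
pos 24 'b': at 2
pos 25 'c': at 3
pos 26 'c': at 4  ** P0@[23:26],P2@[25:26]
pos 27 'b': at 1 (fail-walked)
pos 28 'c': at 6 (fail-walked)
pos 29 'c': at 7  ** P2@[28:29]
pos 30 'a': at 5 (fail-walked)  ** P1@[30:30]
pos 31 'a': at 5 (fail-walked)  ** P1@[31:31]
pos 32 'a': at 5 (fail-walked)  ** P1@[32:32]
pos 33 'b': at 1 (fail-walked)
pos 34 'a': at 5 (fail-walked)  ** P1@[34:34]
pos 35 'b': at 1 (fail-walked)
pos 36 'b': at 2
pos 37 'c': at 3
pos 38 'c': at 4  ** P0@[35:38],P2@[37:38]
pos 39 'c': at 7 (fail-walked)  ** P2@[38:39]
pos 40 'c': at 7 (fail-walked)  ** P2@[39:40]
pos 41 'a': at 5 (fail-walked)  ** P1@[41:41]
pos 42 'b': at 1 (fail-walked)
pos 43 'b': at 2
pos 44 'c': at 3
pos 45 'c': at 4  ** P0@[42:45],P2@[44:45]
pos 46 'c': at 7 (fail-walked)  ** P2@[45:46]
pos 47 'c': at 7 (fail-walked)  ** P2@[46:47]
pos 48 'b': at 1 (fail-walked)
pos 49 'b': at 2
pos 50 'c': at 3
pos 51 'a': at 5 (fail-walked)  ** P1@[51:51]
pos 52 'a': at 5 (fail-walked)  ** P1@[52:52]

Result: [[0,1],[5,0],[5,2],[7,1],[10,2],[11,2],[12,2],[13,1],[18,0],[18,2],[19,1],[22,1],[26,0],[26,2],[29,2],[30,1],[31,1],[32,1],[34,1],[38,0],[38,2],[39,2],[40,2],[41,1],[45,0],[45,2],[46,2],[47,2],[51,1],[52,1]]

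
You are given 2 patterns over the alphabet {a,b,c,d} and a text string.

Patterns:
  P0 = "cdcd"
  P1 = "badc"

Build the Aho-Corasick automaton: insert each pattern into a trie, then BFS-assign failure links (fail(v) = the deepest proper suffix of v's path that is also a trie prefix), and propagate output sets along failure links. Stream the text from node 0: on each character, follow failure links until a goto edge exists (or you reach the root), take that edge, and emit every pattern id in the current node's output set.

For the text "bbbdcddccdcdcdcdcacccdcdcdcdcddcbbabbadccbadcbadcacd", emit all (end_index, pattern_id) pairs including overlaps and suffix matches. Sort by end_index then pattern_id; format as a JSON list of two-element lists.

Construct AC machine:
Trie nodes:
  0='ε' goto b→5 c→1
  1='c' goto d→2
  2='cd' goto c→3
  3='cdc' goto d→4
  4='cdcd' goto ·  ←P0
  5='b' goto a→6
  6='ba' goto d→7
  7='bad' goto c→8
  8='badc' goto ·  ←P1

BFS fail/out derivation:
  n1('c'): parent n0 fail=0; on 'c' 0 → fail=0;  out ∅∪∅=∅
  n5('b'): parent n0 fail=0; on 'b' 0 → fail=0;  out ∅∪∅=∅
  n2('cd'): parent n1 fail=0; on 'd' 0 → fail=0;  out ∅∪∅=∅
  n6('ba'): parent n5 fail=0; on 'a' 0 → fail=0;  out ∅∪∅=∅
  n3('cdc'): parent n2 fail=0; on 'c' 0 → fail=1;  out ∅∪∅=∅
  n7('bad'): parent n6 fail=0; on 'd' 0 → fail=0;  out ∅∪∅=∅
  n4('cdcd'): parent n3 fail=1; on 'd' 1 → fail=2;  out {0}∪∅={0}
  n8('badc'): parent n7 fail=0; on 'c' 0 → fail=1;  out {1}∪∅={1}

Text stream:
[0] read 'b'  n0⇒n5
[1] read 'b'  n5⇒n5 (via fail)
[2] read 'b'  n5⇒n5 (via fail)
[3] read 'd'  n5⇒n0 (via fail)
[4] read 'c'  n0⇒n1
[5] read 'd'  n1⇒n2
[6] read 'd'  n2⇒n0 (via fail)
[7] read 'c'  n0⇒n1
[8] read 'c'  n1⇒n1 (via fail)
[9] read 'd'  n1⇒n2
[10] read 'c'  n2⇒n3
[11] read 'd'  n3⇒n4  ** P0@[8:11]
[12] read 'c'  n4⇒n3 (via fail)
[13] read 'd'  n3⇒n4  ** P0@[10:13]
[14] read 'c'  n4⇒n3 (via fail)
[15] read 'd'  n3⇒n4  ** P0@[12:15]
[16] read 'c'  n4⇒n3 (via fail)
[17] read 'a'  n3⇒n0 (via fail)
[18] read 'c'  n0⇒n1
[19] read 'c'  n1⇒n1 (via fail)
[20] read 'c'  n1⇒n1 (via fail)
[21] read 'd'  n1⇒n2
[22] read 'c'  n2⇒n3
[23] read 'd'  n3⇒n4  ** P0@[20:23]
[24] read 'c'  n4⇒n3 (via fail)
[25] read 'd'  n3⇒n4  ** P0@[22:25]
[26] read 'c'  n4⇒n3 (via fail)
[27] read 'd'  n3⇒n4  ** P0@[24:27]
[28] read 'c'  n4⇒n3 (via fail)
[29] read 'd'  n3⇒n4  ** P0@[26:29]
[30] read 'd'  n4⇒n0 (via fail)
[31] read 'c'  n0⇒n1
[32] read 'b'  n1⇒n5 (via fail)
[33] read 'b'  n5⇒n5 (via fail)
[34] read 'a'  n5⇒n6
[35] read 'b'  n6⇒n5 (via fail)
[36] read 'b'  n5⇒n5 (via fail)
[37] read 'a'  n5⇒n6
[38] read 'd'  n6⇒n7
[39] read 'c'  n7⇒n8  ** P1@[36:39]
[40] read 'c'  n8⇒n1 (via fail)
[41] read 'b'  n1⇒n5 (via fail)
[42] read 'a'  n5⇒n6
[43] read 'd'  n6⇒n7
[44] read 'c'  n7⇒n8  ** P1@[41:44]
[45] read 'b'  n8⇒n5 (via fail)
[46] read 'a'  n5⇒n6
[47] read 'd'  n6⇒n7
[48] read 'c'  n7⇒n8  ** P1@[45:48]
[49] read 'a'  n8⇒n0 (via fail)
[50] read 'c'  n0⇒n1
[51] read 'd'  n1⇒n2

All matches (sorted): [[11,0],[13,0],[15,0],[23,0],[25,0],[27,0],[29,0],[39,1],[44,1],[48,1]]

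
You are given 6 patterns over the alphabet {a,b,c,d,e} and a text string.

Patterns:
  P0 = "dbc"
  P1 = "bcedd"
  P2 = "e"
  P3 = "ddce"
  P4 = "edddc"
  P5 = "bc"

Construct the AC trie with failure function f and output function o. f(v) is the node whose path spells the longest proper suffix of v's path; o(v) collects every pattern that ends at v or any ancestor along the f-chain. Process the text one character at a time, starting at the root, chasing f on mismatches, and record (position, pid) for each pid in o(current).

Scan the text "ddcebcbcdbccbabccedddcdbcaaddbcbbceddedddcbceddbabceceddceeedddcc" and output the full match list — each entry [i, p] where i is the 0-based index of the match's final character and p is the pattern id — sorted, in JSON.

Build automaton:
Trie (insert patterns):
  0='ε' goto b→4 d→1 e→9
  1='d' goto b→2 d→10
  2='db' goto c→3
  3='dbc' goto ·  [P0 ends]
  4='b' goto c→5
  5='bc' goto e→6  [P5 ends]
  6='bce' goto d→7
  7='bced' goto d→8
  8='bcedd' goto ·  [P1 ends]
  9='e' goto d→13  [P2 ends]
  10='dd' goto c→11
  11='ddc' goto e→12
  12='ddce' goto ·  [P3 ends]
  13='ed' goto d→14
  14='edd' goto d→15
  15='eddd' goto c→16
  16='edddc' goto ·  [P4 ends]

BFS fail/out derivation:
  n1('d'): parent n0 fail=0; on 'd' 0 → fail=0;  out ∅∪∅=∅
  n4('b'): parent n0 fail=0; on 'b' 0 → fail=0;  out ∅∪∅=∅
  n9('e'): parent n0 fail=0; on 'e' 0 → fail=0;  out {2}∪∅={2}
  n2('db'): parent n1 fail=0; on 'b' 0 → fail=4;  out ∅∪∅=∅
  n5('bc'): parent n4 fail=0; on 'c' 0 → fail=0;  out {5}∪∅={5}
  n10('dd'): parent n1 fail=0; on 'd' 0 → fail=1;  out ∅∪∅=∅
  n13('ed'): parent n9 fail=0; on 'd' 0 → fail=1;  out ∅∪∅=∅
  n3('dbc'): parent n2 fail=4; on 'c' 4 → fail=5;  out {0}∪{5}={0,5}
  n6('bce'): parent n5 fail=0; on 'e' 0 → fail=9;  out ∅∪{2}={2}
  n11('ddc'): parent n10 fail=1; on 'c' 1→0 → fail=0;  out ∅∪∅=∅
  n14('edd'): parent n13 fail=1; on 'd' 1 → fail=10;  out ∅∪∅=∅
  n7('bced'): parent n6 fail=9; on 'd' 9 → fail=13;  out ∅∪∅=∅
  n12('ddce'): parent n11 fail=0; on 'e' 0 → fail=9;  out {3}∪{2}={2,3}
  n15('eddd'): parent n14 fail=10; on 'd' 10→1 → fail=10;  out ∅∪∅=∅
  n8('bcedd'): parent n7 fail=13; on 'd' 13 → fail=14;  out {1}∪∅={1}
  n16('edddc'): parent n15 fail=10; on 'c' 10 → fail=11;  out {4}∪∅={4}

Scan:
[0] read 'd'  n0⇒n1
[1] read 'd'  n1⇒n10
[2] read 'c'  n10⇒n11
[3] read 'e'  n11⇒n12  → match P2@[3:3],P3@[0:3]
[4] read 'b'  n12⇒n4 (via fail)
[5] read 'c'  n4⇒n5  → match P5@[4:5]
[6] read 'b'  n5⇒n4 (via fail)
[7] read 'c'  n4⇒n5  → match P5@[6:7]
[8] read 'd'  n5⇒n1 (via fail)
[9] read 'b'  n1⇒n2
[10] read 'c'  n2⇒n3  → match P0@[8:10],P5@[9:10]
[11] read 'c'  n3⇒n0 (via fail)
[12] read 'b'  n0⇒n4
[13] read 'a'  n4⇒n0 (via fail)
[14] read 'b'  n0⇒n4
[15] read 'c'  n4⇒n5  → match P5@[14:15]
[16] read 'c'  n5⇒n0 (via fail)
[17] read 'e'  n0⇒n9  → match P2@[17:17]
[18] read 'd'  n9⇒n13
[19] read 'd'  n13⇒n14
[20] read 'd'  n14⇒n15
[21] read 'c'  n15⇒n16  → match P4@[17:21]
[22] read 'd'  n16⇒n1 (via fail)
[23] read 'b'  n1⇒n2
[24] read 'c'  n2⇒n3  → match P0@[22:24],P5@[23:24]
[25] read 'a'  n3⇒n0 (via fail)
[26] read 'a'  n0⇒n0
[27] read 'd'  n0⇒n1
[28] read 'd'  n1⇒n10
[29] read 'b'  n10⇒n2 (via fail)
[30] read 'c'  n2⇒n3  → match P0@[28:30],P5@[29:30]
[31] read 'b'  n3⇒n4 (via fail)
[32] read 'b'  n4⇒n4 (via fail)
[33] read 'c'  n4⇒n5  → match P5@[32:33]
[34] read 'e'  n5⇒n6  → match P2@[34:34]
[35] read 'd'  n6⇒n7
[36] read 'd'  n7⇒n8  → match P1@[32:36]
[37] read 'e'  n8⇒n9 (via fail)  → match P2@[37:37]
[38] read 'd'  n9⇒n13
[39] read 'd'  n13⇒n14
[40] read 'd'  n14⇒n15
[41] read 'c'  n15⇒n16  → match P4@[37:41]
[42] read 'b'  n16⇒n4 (via fail)
[43] read 'c'  n4⇒n5  → match P5@[42:43]
[44] read 'e'  n5⇒n6  → match P2@[44:44]
[45] read 'd'  n6⇒n7
[46] read 'd'  n7⇒n8  → match P1@[42:46]
[47] read 'b'  n8⇒n2 (via fail)
[48] read 'a'  n2⇒n0 (via fail)
[49] read 'b'  n0⇒n4
[50] read 'c'  n4⇒n5  → match P5@[49:50]
[51] read 'e'  n5⇒n6  → match P2@[51:51]
[52] read 'c'  n6⇒n0 (via fail)
[53] read 'e'  n0⇒n9  → match P2@[53:53]
[54] read 'd'  n9⇒n13
[55] read 'd'  n13⇒n14
[56] read 'c'  n14⇒n11 (via fail)
[57] read 'e'  n11⇒n12  → match P2@[57:57],P3@[54:57]
[58] read 'e'  n12⇒n9 (via fail)  → match P2@[58:58]
[59] read 'e'  n9⇒n9 (via fail)  → match P2@[59:59]
[60] read 'd'  n9⇒n13
[61] read 'd'  n13⇒n14
[62] read 'd'  n14⇒n15
[63] read 'c'  n15⇒n16  → match P4@[59:63]
[64] read 'c'  n16⇒n0 (via fail)

Matches: [[3,2],[3,3],[5,5],[7,5],[10,0],[10,5],[15,5],[17,2],[21,4],[24,0],[24,5],[30,0],[30,5],[33,5],[34,2],[36,1],[37,2],[41,4],[43,5],[44,2],[46,1],[50,5],[51,2],[53,2],[57,2],[57,3],[58,2],[59,2],[63,4]]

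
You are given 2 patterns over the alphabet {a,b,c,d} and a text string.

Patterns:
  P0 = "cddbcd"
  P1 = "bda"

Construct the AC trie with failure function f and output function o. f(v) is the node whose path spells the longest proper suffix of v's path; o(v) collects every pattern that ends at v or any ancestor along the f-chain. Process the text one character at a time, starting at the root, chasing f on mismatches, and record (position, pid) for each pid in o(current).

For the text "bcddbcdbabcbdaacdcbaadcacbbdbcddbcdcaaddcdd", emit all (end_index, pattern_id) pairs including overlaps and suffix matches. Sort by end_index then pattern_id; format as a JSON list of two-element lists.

Build automaton:
Trie (insert patterns):
  0='ε' goto b→7 c→1
  1='c' goto d→2
  2='cd' goto d→3
  3='cdd' goto b→4
  4='cddb' goto c→5
  5='cddbc' goto d→6
  6='cddbcd' goto ·  ←P0
  7='b' goto d→8
  8='bd' goto a→9
  9='bda' goto ·  ←P1

BFS fail/out derivation:
  fail(1) 'c': from fail(0)=0 chase 'c': 0 ⇒ 0;  out=∅∪out(0)=∅
  fail(7) 'b': from fail(0)=0 chase 'b': 0 ⇒ 0;  out=∅∪out(0)=∅
  fail(2) 'cd': from fail(1)=0 chase 'd': 0 ⇒ 0;  out=∅∪out(0)=∅
  fail(8) 'bd': from fail(7)=0 chase 'd': 0 ⇒ 0;  out=∅∪out(0)=∅
  fail(3) 'cdd': from fail(2)=0 chase 'd': 0 ⇒ 0;  out=∅∪out(0)=∅
  fail(9) 'bda': from fail(8)=0 chase 'a': 0 ⇒ 0;  out={1}∪out(0)={1}
  fail(4) 'cddb': from fail(3)=0 chase 'b': 0 ⇒ 7;  out=∅∪out(7)=∅
  fail(5) 'cddbc': from fail(4)=7 chase 'c': 7→0 ⇒ 1;  out=∅∪out(1)=∅
  fail(6) 'cddbcd': from fail(5)=1 chase 'd': 1 ⇒ 2;  out={0}∪out(2)={0}

Text stream:
pos 0 'b': at 7
pos 1 'c': at 1 (fail-walked)
pos 2 'd': at 2
pos 3 'd': at 3
pos 4 'b': at 4
pos 5 'c': at 5
pos 6 'd': at 6  ** P0@[1:6]
pos 7 'b': at 7 (fail-walked)
pos 8 'a': at 0 (fail-walked)
pos 9 'b': at 7
pos 10 'c': at 1 (fail-walked)
pos 11 'b': at 7 (fail-walked)
pos 12 'd': at 8
pos 13 'a': at 9  ** P1@[11:13]
pos 14 'a': at 0 (fail-walked)
pos 15 'c': at 1
pos 16 'd': at 2
pos 17 'c': at 1 (fail-walked)
pos 18 'b': at 7 (fail-walked)
pos 19 'a': at 0 (fail-walked)
pos 20 'a': at 0
pos 21 'd': at 0
pos 22 'c': at 1
pos 23 'a': at 0 (fail-walked)
pos 24 'c': at 1
pos 25 'b': at 7 (fail-walked)
pos 26 'b': at 7 (fail-walked)
pos 27 'd': at 8
pos 28 'b': at 7 (fail-walked)
pos 29 'c': at 1 (fail-walked)
pos 30 'd': at 2
pos 31 'd': at 3
pos 32 'b': at 4
pos 33 'c': at 5
pos 34 'd': at 6  ** P0@[29:34]
pos 35 'c': at 1 (fail-walked)
pos 36 'a': at 0 (fail-walked)
pos 37 'a': at 0
pos 38 'd': at 0
pos 39 'd': at 0
pos 40 'c': at 1
pos 41 'd': at 2
pos 42 'd': at 3

Matches: [[6,0],[13,1],[34,0]]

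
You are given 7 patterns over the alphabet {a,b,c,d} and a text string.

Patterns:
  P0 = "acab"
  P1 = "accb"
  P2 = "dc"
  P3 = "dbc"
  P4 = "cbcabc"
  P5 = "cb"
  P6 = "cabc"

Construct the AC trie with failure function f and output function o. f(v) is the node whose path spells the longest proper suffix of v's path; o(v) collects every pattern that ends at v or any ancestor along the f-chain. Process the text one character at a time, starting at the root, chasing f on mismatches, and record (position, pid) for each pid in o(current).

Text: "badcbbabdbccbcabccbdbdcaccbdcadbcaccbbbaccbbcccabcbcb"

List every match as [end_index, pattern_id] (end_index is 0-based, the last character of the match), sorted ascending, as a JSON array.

Build automaton:
Trie (insert patterns):
  n0 'ε': a→1 c→11 d→7
  n1 'a': c→2
  n2 'ac': a→3 c→5
  n3 'aca': b→4
  n4 'acab': ·  ←P0
  n5 'acc': b→6
  n6 'accb': ·  ←P1
  n7 'd': b→9 c→8
  n8 'dc': ·  ←P2
  n9 'db': c→10
  n10 'dbc': ·  ←P3
  n11 'c': a→17 b→12
  n12 'cb': c→13  ←P5
  n13 'cbc': a→14
  n14 'cbca': b→15
  n15 'cbcab': c→16
  n16 'cbcabc': ·  ←P4
  n17 'ca': b→18
  n18 'cab': c→19
  n19 'cabc': ·  ←P6

BFS fail/out derivation:
  fail(1) 'a': from fail(0)=0 chase 'a': 0 ⇒ 0;  out=∅∪out(0)=∅
  fail(7) 'd': from fail(0)=0 chase 'd': 0 ⇒ 0;  out=∅∪out(0)=∅
  fail(11) 'c': from fail(0)=0 chase 'c': 0 ⇒ 0;  out=∅∪out(0)=∅
  fail(2) 'ac': from fail(1)=0 chase 'c': 0 ⇒ 11;  out=∅∪out(11)=∅
  fail(8) 'dc': from fail(7)=0 chase 'c': 0 ⇒ 11;  out={2}∪out(11)={2}
  fail(9) 'db': from fail(7)=0 chase 'b': 0 ⇒ 0;  out=∅∪out(0)=∅
  fail(12) 'cb': from fail(11)=0 chase 'b': 0 ⇒ 0;  out={5}∪out(0)={5}
  fail(17) 'ca': from fail(11)=0 chase 'a': 0 ⇒ 1;  out=∅∪out(1)=∅
  fail(3) 'aca': from fail(2)=11 chase 'a': 11 ⇒ 17;  out=∅∪out(17)=∅
  fail(5) 'acc': from fail(2)=11 chase 'c': 11→0 ⇒ 11;  out=∅∪out(11)=∅
  fail(10) 'dbc': from fail(9)=0 chase 'c': 0 ⇒ 11;  out={3}∪out(11)={3}
  fail(13) 'cbc': from fail(12)=0 chase 'c': 0 ⇒ 11;  out=∅∪out(11)=∅
  fail(18) 'cab': from fail(17)=1 chase 'b': 1→0 ⇒ 0;  out=∅∪out(0)=∅
  fail(4) 'acab': from fail(3)=17 chase 'b': 17 ⇒ 18;  out={0}∪out(18)={0}
  fail(6) 'accb': from fail(5)=11 chase 'b': 11 ⇒ 12;  out={1}∪out(12)={1,5}
  fail(14) 'cbca': from fail(13)=11 chase 'a': 11 ⇒ 17;  out=∅∪out(17)=∅
  fail(19) 'cabc': from fail(18)=0 chase 'c': 0 ⇒ 11;  out={6}∪out(11)={6}
  fail(15) 'cbcab': from fail(14)=17 chase 'b': 17 ⇒ 18;  out=∅∪out(18)=∅
  fail(16) 'cbcabc': from fail(15)=18 chase 'c': 18 ⇒ 19;  out={4}∪out(19)={4,6}

Text stream:
[0] read 'b'  n0⇒n0
[1] read 'a'  n0⇒n1
[2] read 'd'  n1⇒n7 (fail-walked)
[3] read 'c'  n7⇒n8  ** P2@[2:3]
[4] read 'b'  n8⇒n12 (fail-walked)  ** P5@[3:4]
[5] read 'b'  n12⇒n0 (fail-walked)
[6] read 'a'  n0⇒n1
[7] read 'b'  n1⇒n0 (fail-walked)
[8] read 'd'  n0⇒n7
[9] read 'b'  n7⇒n9
[10] read 'c'  n9⇒n10  ** P3@[8:10]
[11] read 'c'  n10⇒n11 (fail-walked)
[12] read 'b'  n11⇒n12  ** P5@[11:12]
[13] read 'c'  n12⇒n13
[14] read 'a'  n13⇒n14
[15] read 'b'  n14⇒n15
[16] read 'c'  n15⇒n16  ** P4@[11:16],P6@[13:16]
[17] read 'c'  n16⇒n11 (fail-walked)
[18] read 'b'  n11⇒n12  ** P5@[17:18]
[19] read 'd'  n12⇒n7 (fail-walked)
[20] read 'b'  n7⇒n9
[21] read 'd'  n9⇒n7 (fail-walked)
[22] read 'c'  n7⇒n8  ** P2@[21:22]
[23] read 'a'  n8⇒n17 (fail-walked)
[24] read 'c'  n17⇒n2 (fail-walked)
[25] read 'c'  n2⇒n5
[26] read 'b'  n5⇒n6  ** P1@[23:26],P5@[25:26]
[27] read 'd'  n6⇒n7 (fail-walked)
[28] read 'c'  n7⇒n8  ** P2@[27:28]
[29] read 'a'  n8⇒n17 (fail-walked)
[30] read 'd'  n17⇒n7 (fail-walked)
[31] read 'b'  n7⇒n9
[32] read 'c'  n9⇒n10  ** P3@[30:32]
[33] read 'a'  n10⇒n17 (fail-walked)
[34] read 'c'  n17⇒n2 (fail-walked)
[35] read 'c'  n2⇒n5
[36] read 'b'  n5⇒n6  ** P1@[33:36],P5@[35:36]
[37] read 'b'  n6⇒n0 (fail-walked)
[38] read 'b'  n0⇒n0
[39] read 'a'  n0⇒n1
[40] read 'c'  n1⇒n2
[41] read 'c'  n2⇒n5
[42] read 'b'  n5⇒n6  ** P1@[39:42],P5@[41:42]
[43] read 'b'  n6⇒n0 (fail-walked)
[44] read 'c'  n0⇒n11
[45] read 'c'  n11⇒n11 (fail-walked)
[46] read 'c'  n11⇒n11 (fail-walked)
[47] read 'a'  n11⇒n17
[48] read 'b'  n17⇒n18
[49] read 'c'  n18⇒n19  ** P6@[46:49]
[50] read 'b'  n19⇒n12 (fail-walked)  ** P5@[49:50]
[51] read 'c'  n12⇒n13
[52] read 'b'  n13⇒n12 (fail-walked)  ** P5@[51:52]

All matches (sorted): [[3,2],[4,5],[10,3],[12,5],[16,4],[16,6],[18,5],[22,2],[26,1],[26,5],[28,2],[32,3],[36,1],[36,5],[42,1],[42,5],[49,6],[50,5],[52,5]]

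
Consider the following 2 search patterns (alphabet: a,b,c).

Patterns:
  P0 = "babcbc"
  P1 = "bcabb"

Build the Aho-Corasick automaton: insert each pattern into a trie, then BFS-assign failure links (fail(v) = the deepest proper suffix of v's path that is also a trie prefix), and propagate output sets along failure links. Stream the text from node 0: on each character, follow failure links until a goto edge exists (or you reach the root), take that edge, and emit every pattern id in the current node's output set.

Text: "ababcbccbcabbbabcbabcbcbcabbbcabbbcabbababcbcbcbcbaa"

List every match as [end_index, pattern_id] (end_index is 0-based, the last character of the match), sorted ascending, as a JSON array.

Build automaton:
Trie (insert patterns):
  0='ε' goto b→1
  1='b' goto a→2 c→7
  2='ba' goto b→3
  3='bab' goto c→4
  4='babc' goto b→5
  5='babcb' goto c→6
  6='babcbc' goto ·  [P0 ends]
  7='bc' goto a→8
  8='bca' goto b→9
  9='bcab' goto b→10
  10='bcabb' goto ·  [P1 ends]

Failure links (BFS by depth):
  n1('b'): parent n0 fail=0; on 'b' 0 → fail=0;  out ∅∪∅=∅
  n2('ba'): parent n1 fail=0; on 'a' 0 → fail=0;  out ∅∪∅=∅
  n7('bc'): parent n1 fail=0; on 'c' 0 → fail=0;  out ∅∪∅=∅
  n3('bab'): parent n2 fail=0; on 'b' 0 → fail=1;  out ∅∪∅=∅
  n8('bca'): parent n7 fail=0; on 'a' 0 → fail=0;  out ∅∪∅=∅
  n4('babc'): parent n3 fail=1; on 'c' 1 → fail=7;  out ∅∪∅=∅
  n9('bcab'): parent n8 fail=0; on 'b' 0 → fail=1;  out ∅∪∅=∅
  n5('babcb'): parent n4 fail=7; on 'b' 7→0 → fail=1;  out ∅∪∅=∅
  n10('bcabb'): parent n9 fail=1; on 'b' 1→0 → fail=1;  out {1}∪∅={1}
  n6('babcbc'): parent n5 fail=1; on 'c' 1 → fail=7;  out {0}∪∅={0}

Run:
i=0 'a': node 0→0
i=1 'b': node 0→1
i=2 'a': node 1→2
i=3 'b': node 2→3
i=4 'c': node 3→4
i=5 'b': node 4→5
i=6 'c': node 5→6  emit P0@[1:6]
i=7 'c': node 6→0 ·f
i=8 'b': node 0→1
i=9 'c': node 1→7
i=10 'a': node 7→8
i=11 'b': node 8→9
i=12 'b': node 9→10  emit P1@[8:12]
i=13 'b': node 10→1 ·f
i=14 'a': node 1→2
i=15 'b': node 2→3
i=16 'c': node 3→4
i=17 'b': node 4→5
i=18 'a': node 5→2 ·f
i=19 'b': node 2→3
i=20 'c': node 3→4
i=21 'b': node 4→5
i=22 'c': node 5→6  emit P0@[17:22]
i=23 'b': node 6→1 ·f
i=24 'c': node 1→7
i=25 'a': node 7→8
i=26 'b': node 8→9
i=27 'b': node 9→10  emit P1@[23:27]
i=28 'b': node 10→1 ·f
i=29 'c': node 1→7
i=30 'a': node 7→8
i=31 'b': node 8→9
i=32 'b': node 9→10  emit P1@[28:32]
i=33 'b': node 10→1 ·f
i=34 'c': node 1→7
i=35 'a': node 7→8
i=36 'b': node 8→9
i=37 'b': node 9→10  emit P1@[33:37]
i=38 'a': node 10→2 ·f
i=39 'b': node 2→3
i=40 'a': node 3→2 ·f
i=41 'b': node 2→3
i=42 'c': node 3→4
i=43 'b': node 4→5
i=44 'c': node 5→6  emit P0@[39:44]
i=45 'b': node 6→1 ·f
i=46 'c': node 1→7
i=47 'b': node 7→1 ·f
i=48 'c': node 1→7
i=49 'b': node 7→1 ·f
i=50 'a': node 1→2
i=51 'a': node 2→0 ·f

Result: [[6,0],[12,1],[22,0],[27,1],[32,1],[37,1],[44,0]]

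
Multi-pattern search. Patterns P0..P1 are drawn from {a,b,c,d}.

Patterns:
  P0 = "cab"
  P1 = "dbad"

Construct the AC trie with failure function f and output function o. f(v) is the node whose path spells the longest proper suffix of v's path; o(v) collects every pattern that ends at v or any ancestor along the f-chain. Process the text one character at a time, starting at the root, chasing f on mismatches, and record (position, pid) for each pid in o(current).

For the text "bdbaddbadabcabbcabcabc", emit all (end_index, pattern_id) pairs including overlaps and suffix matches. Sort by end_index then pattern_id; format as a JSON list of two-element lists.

Build automaton:
Trie nodes:
  n0 'ε': c→1 d→4
  n1 'c': a→2
  n2 'ca': b→3
  n3 'cab': ·  [P0 ends]
  n4 'd': b→5
  n5 'db': a→6
  n6 'dba': d→7
  n7 'dbad': ·  [P1 ends]

BFS fail/out derivation:
  n1('c'): parent n0 fail=0; on 'c' 0 → fail=0;  out ∅∪∅=∅
  n4('d'): parent n0 fail=0; on 'd' 0 → fail=0;  out ∅∪∅=∅
  n2('ca'): parent n1 fail=0; on 'a' 0 → fail=0;  out ∅∪∅=∅
  n5('db'): parent n4 fail=0; on 'b' 0 → fail=0;  out ∅∪∅=∅
  n3('cab'): parent n2 fail=0; on 'b' 0 → fail=0;  out {0}∪∅={0}
  n6('dba'): parent n5 fail=0; on 'a' 0 → fail=0;  out ∅∪∅=∅
  n7('dbad'): parent n6 fail=0; on 'd' 0 → fail=4;  out {1}∪∅={1}

Run:
pos 0 'b': at 0
pos 1 'd': at 4
pos 2 'b': at 5
pos 3 'a': at 6
pos 4 'd': at 7  ** P1@[1:4]
pos 5 'd': at 4 (fail-walked)
pos 6 'b': at 5
pos 7 'a': at 6
pos 8 'd': at 7  ** P1@[5:8]
pos 9 'a': at 0 (fail-walked)
pos 10 'b': at 0
pos 11 'c': at 1
pos 12 'a': at 2
pos 13 'b': at 3  ** P0@[11:13]
pos 14 'b': at 0 (fail-walked)
pos 15 'c': at 1
pos 16 'a': at 2
pos 17 'b': at 3  ** P0@[15:17]
pos 18 'c': at 1 (fail-walked)
pos 19 'a': at 2
pos 20 'b': at 3  ** P0@[18:20]
pos 21 'c': at 1 (fail-walked)

All matches (sorted): [[4,1],[8,1],[13,0],[17,0],[20,0]]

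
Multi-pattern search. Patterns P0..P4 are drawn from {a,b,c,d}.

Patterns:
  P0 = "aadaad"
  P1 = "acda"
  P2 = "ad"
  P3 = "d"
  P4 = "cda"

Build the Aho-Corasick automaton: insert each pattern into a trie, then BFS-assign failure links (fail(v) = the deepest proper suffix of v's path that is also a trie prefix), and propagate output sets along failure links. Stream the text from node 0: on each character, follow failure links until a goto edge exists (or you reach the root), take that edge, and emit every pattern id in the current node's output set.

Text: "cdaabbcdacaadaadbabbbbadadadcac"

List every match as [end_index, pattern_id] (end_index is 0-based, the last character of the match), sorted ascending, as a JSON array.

Build:
Trie (insert patterns):
  0='ε' goto a→1 c→12 d→11
  1='a' goto a→2 c→7 d→10
  2='aa' goto d→3
  3='aad' goto a→4
  4='aada' goto a→5
  5='aadaa' goto d→6
  6='aadaad' goto ·  [P0 ends]
  7='ac' goto d→8
  8='acd' goto a→9
  9='acda' goto ·  [P1 ends]
  10='ad' goto ·  [P2 ends]
  11='d' goto ·  [P3 ends]
  12='c' goto d→13
  13='cd' goto a→14
  14='cda' goto ·  [P4 ends]

Failure links (BFS by depth):
  fail(1) 'a': from fail(0)=0 chase 'a': 0 ⇒ 0;  out=∅∪out(0)=∅
  fail(11) 'd': from fail(0)=0 chase 'd': 0 ⇒ 0;  out={3}∪out(0)={3}
  fail(12) 'c': from fail(0)=0 chase 'c': 0 ⇒ 0;  out=∅∪out(0)=∅
  fail(2) 'aa': from fail(1)=0 chase 'a': 0 ⇒ 1;  out=∅∪out(1)=∅
  fail(7) 'ac': from fail(1)=0 chase 'c': 0 ⇒ 12;  out=∅∪out(12)=∅
  fail(10) 'ad': from fail(1)=0 chase 'd': 0 ⇒ 11;  out={2}∪out(11)={2,3}
  fail(13) 'cd': from fail(12)=0 chase 'd': 0 ⇒ 11;  out=∅∪out(11)={3}
  fail(3) 'aad': from fail(2)=1 chase 'd': 1 ⇒ 10;  out=∅∪out(10)={2,3}
  fail(8) 'acd': from fail(7)=12 chase 'd': 12 ⇒ 13;  out=∅∪out(13)={3}
  fail(14) 'cda': from fail(13)=11 chase 'a': 11→0 ⇒ 1;  out={4}∪out(1)={4}
  fail(4) 'aada': from fail(3)=10 chase 'a': 10→11→0 ⇒ 1;  out=∅∪out(1)=∅
  fail(9) 'acda': from fail(8)=13 chase 'a': 13 ⇒ 14;  out={1}∪out(14)={1,4}
  fail(5) 'aadaa': from fail(4)=1 chase 'a': 1 ⇒ 2;  out=∅∪out(2)=∅
  fail(6) 'aadaad': from fail(5)=2 chase 'd': 2 ⇒ 3;  out={0}∪out(3)={0,2,3}

Text stream:
pos 0 'c': at 12
pos 1 'd': at 13  emit P3@[1:1]
pos 2 'a': at 14  emit P4@[0:2]
pos 3 'a': at 2 (fail-walked)
pos 4 'b': at 0 (fail-walked)
pos 5 'b': at 0
pos 6 'c': at 12
pos 7 'd': at 13  emit P3@[7:7]
pos 8 'a': at 14  emit P4@[6:8]
pos 9 'c': at 7 (fail-walked)
pos 10 'a': at 1 (fail-walked)
pos 11 'a': at 2
pos 12 'd': at 3  emit P2@[11:12],P3@[12:12]
pos 13 'a': at 4
pos 14 'a': at 5
pos 15 'd': at 6  emit P0@[10:15],P2@[14:15],P3@[15:15]
pos 16 'b': at 0 (fail-walked)
pos 17 'a': at 1
pos 18 'b': at 0 (fail-walked)
pos 19 'b': at 0
pos 20 'b': at 0
pos 21 'b': at 0
pos 22 'a': at 1
pos 23 'd': at 10  emit P2@[22:23],P3@[23:23]
pos 24 'a': at 1 (fail-walked)
pos 25 'd': at 10  emit P2@[24:25],P3@[25:25]
pos 26 'a': at 1 (fail-walked)
pos 27 'd': at 10  emit P2@[26:27],P3@[27:27]
pos 28 'c': at 12 (fail-walked)
pos 29 'a': at 1 (fail-walked)
pos 30 'c': at 7

Result: [[1,3],[2,4],[7,3],[8,4],[12,2],[12,3],[15,0],[15,2],[15,3],[23,2],[23,3],[25,2],[25,3],[27,2],[27,3]]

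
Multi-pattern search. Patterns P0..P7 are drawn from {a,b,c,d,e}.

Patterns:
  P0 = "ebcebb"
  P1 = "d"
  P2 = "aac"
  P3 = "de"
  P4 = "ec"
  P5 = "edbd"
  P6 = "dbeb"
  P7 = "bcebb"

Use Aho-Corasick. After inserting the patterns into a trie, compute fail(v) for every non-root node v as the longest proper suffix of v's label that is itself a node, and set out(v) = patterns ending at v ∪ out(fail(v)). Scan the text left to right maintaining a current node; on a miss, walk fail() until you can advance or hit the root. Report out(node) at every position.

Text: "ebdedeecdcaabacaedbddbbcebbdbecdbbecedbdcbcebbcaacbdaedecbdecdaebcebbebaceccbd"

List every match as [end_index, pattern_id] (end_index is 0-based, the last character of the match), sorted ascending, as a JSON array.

Construct AC machine:
Trie (insert patterns):
  0='ε' goto a→8 b→19 d→7 e→1
  1='e' goto b→2 c→12 d→13
  2='eb' goto c→3
  3='ebc' goto e→4
  4='ebce' goto b→5
  5='ebceb' goto b→6
  6='ebcebb' goto ·  [P0 ends]
  7='d' goto b→16 e→11  [P1 ends]
  8='a' goto a→9
  9='aa' goto c→10
  10='aac' goto ·  [P2 ends]
  11='de' goto ·  [P3 ends]
  12='ec' goto ·  [P4 ends]
  13='ed' goto b→14
  14='edb' goto d→15
  15='edbd' goto ·  [P5 ends]
  16='db' goto e→17
  17='dbe' goto b→18
  18='dbeb' goto ·  [P6 ends]
  19='b' goto c→20
  20='bc' goto e→21
  21='bce' goto b→22
  22='bceb' goto b→23
  23='bcebb' goto ·  [P7 ends]

Failure links (BFS by depth):
  fail(1) 'e': from fail(0)=0 chase 'e': 0 ⇒ 0;  out=∅∪out(0)=∅
  fail(7) 'd': from fail(0)=0 chase 'd': 0 ⇒ 0;  out={1}∪out(0)={1}
  fail(8) 'a': from fail(0)=0 chase 'a': 0 ⇒ 0;  out=∅∪out(0)=∅
  fail(19) 'b': from fail(0)=0 chase 'b': 0 ⇒ 0;  out=∅∪out(0)=∅
  fail(2) 'eb': from fail(1)=0 chase 'b': 0 ⇒ 19;  out=∅∪out(19)=∅
  fail(9) 'aa': from fail(8)=0 chase 'a': 0 ⇒ 8;  out=∅∪out(8)=∅
  fail(11) 'de': from fail(7)=0 chase 'e': 0 ⇒ 1;  out={3}∪out(1)={3}
  fail(12) 'ec': from fail(1)=0 chase 'c': 0 ⇒ 0;  out={4}∪out(0)={4}
  fail(13) 'ed': from fail(1)=0 chase 'd': 0 ⇒ 7;  out=∅∪out(7)={1}
  fail(16) 'db': from fail(7)=0 chase 'b': 0 ⇒ 19;  out=∅∪out(19)=∅
  fail(20) 'bc': from fail(19)=0 chase 'c': 0 ⇒ 0;  out=∅∪out(0)=∅
  fail(3) 'ebc': from fail(2)=19 chase 'c': 19 ⇒ 20;  out=∅∪out(20)=∅
  fail(10) 'aac': from fail(9)=8 chase 'c': 8→0 ⇒ 0;  out={2}∪out(0)={2}
  fail(14) 'edb': from fail(13)=7 chase 'b': 7 ⇒ 16;  out=∅∪out(16)=∅
  fail(17) 'dbe': from fail(16)=19 chase 'e': 19→0 ⇒ 1;  out=∅∪out(1)=∅
  fail(21) 'bce': from fail(20)=0 chase 'e': 0 ⇒ 1;  out=∅∪out(1)=∅
  fail(4) 'ebce': from fail(3)=20 chase 'e': 20 ⇒ 21;  out=∅∪out(21)=∅
  fail(15) 'edbd': from fail(14)=16 chase 'd': 16→19→0 ⇒ 7;  out={5}∪out(7)={1,5}
  fail(18) 'dbeb': from fail(17)=1 chase 'b': 1 ⇒ 2;  out={6}∪out(2)={6}
  fail(22) 'bceb': from fail(21)=1 chase 'b': 1 ⇒ 2;  out=∅∪out(2)=∅
  fail(5) 'ebceb': from fail(4)=21 chase 'b': 21 ⇒ 22;  out=∅∪out(22)=∅
  fail(23) 'bcebb': from fail(22)=2 chase 'b': 2→19→0 ⇒ 19;  out={7}∪out(19)={7}
  fail(6) 'ebcebb': from fail(5)=22 chase 'b': 22 ⇒ 23;  out={0}∪out(23)={0,7}

Run:
i=0 'e': node 0→1
i=1 'b': node 1→2
i=2 'd': node 2→7 (via fail)  → match P1@[2:2]
i=3 'e': node 7→11  → match P3@[2:3]
i=4 'd': node 11→13 (via fail)  → match P1@[4:4]
i=5 'e': node 13→11 (via fail)  → match P3@[4:5]
i=6 'e': node 11→1 (via fail)
i=7 'c': node 1→12  → match P4@[6:7]
i=8 'd': node 12→7 (via fail)  → match P1@[8:8]
i=9 'c': node 7→0 (via fail)
i=10 'a': node 0→8
i=11 'a': node 8→9
i=12 'b': node 9→19 (via fail)
i=13 'a': node 19→8 (via fail)
i=14 'c': node 8→0 (via fail)
i=15 'a': node 0→8
i=16 'e': node 8→1 (via fail)
i=17 'd': node 1→13  → match P1@[17:17]
i=18 'b': node 13→14
i=19 'd': node 14→15  → match P1@[19:19],P5@[16:19]
i=20 'd': node 15→7 (via fail)  → match P1@[20:20]
i=21 'b': node 7→16
i=22 'b': node 16→19 (via fail)
i=23 'c': node 19→20
i=24 'e': node 20→21
i=25 'b': node 21→22
i=26 'b': node 22→23  → match P7@[22:26]
i=27 'd': node 23→7 (via fail)  → match P1@[27:27]
i=28 'b': node 7→16
i=29 'e': node 16→17
i=30 'c': node 17→12 (via fail)  → match P4@[29:30]
i=31 'd': node 12→7 (via fail)  → match P1@[31:31]
i=32 'b': node 7→16
i=33 'b': node 16→19 (via fail)
i=34 'e': node 19→1 (via fail)
i=35 'c': node 1→12  → match P4@[34:35]
i=36 'e': node 12→1 (via fail)
i=37 'd': node 1→13  → match P1@[37:37]
i=38 'b': node 13→14
i=39 'd': node 14→15  → match P1@[39:39],P5@[36:39]
i=40 'c': node 15→0 (via fail)
i=41 'b': node 0→19
i=42 'c': node 19→20
i=43 'e': node 20→21
i=44 'b': node 21→22
i=45 'b': node 22→23  → match P7@[41:45]
i=46 'c': node 23→20 (via fail)
i=47 'a': node 20→8 (via fail)
i=48 'a': node 8→9
i=49 'c': node 9→10  → match P2@[47:49]
i=50 'b': node 10→19 (via fail)
i=51 'd': node 19→7 (via fail)  → match P1@[51:51]
i=52 'a': node 7→8 (via fail)
i=53 'e': node 8→1 (via fail)
i=54 'd': node 1→13  → match P1@[54:54]
i=55 'e': node 13→11 (via fail)  → match P3@[54:55]
i=56 'c': node 11→12 (via fail)  → match P4@[55:56]
i=57 'b': node 12→19 (via fail)
i=58 'd': node 19→7 (via fail)  → match P1@[58:58]
i=59 'e': node 7→11  → match P3@[58:59]
i=60 'c': node 11→12 (via fail)  → match P4@[59:60]
i=61 'd': node 12→7 (via fail)  → match P1@[61:61]
i=62 'a': node 7→8 (via fail)
i=63 'e': node 8→1 (via fail)
i=64 'b': node 1→2
i=65 'c': node 2→3
i=66 'e': node 3→4
i=67 'b': node 4→5
i=68 'b': node 5→6  → match P0@[63:68],P7@[64:68]
i=69 'e': node 6→1 (via fail)
i=70 'b': node 1→2
i=71 'a': node 2→8 (via fail)
i=72 'c': node 8→0 (via fail)
i=73 'e': node 0→1
i=74 'c': node 1→12  → match P4@[73:74]
i=75 'c': node 12→0 (via fail)
i=76 'b': node 0→19
i=77 'd': node 19→7 (via fail)  → match P1@[77:77]

Matches: [[2,1],[3,3],[4,1],[5,3],[7,4],[8,1],[17,1],[19,1],[19,5],[20,1],[26,7],[27,1],[30,4],[31,1],[35,4],[37,1],[39,1],[39,5],[45,7],[49,2],[51,1],[54,1],[55,3],[56,4],[58,1],[59,3],[60,4],[61,1],[68,0],[68,7],[74,4],[77,1]]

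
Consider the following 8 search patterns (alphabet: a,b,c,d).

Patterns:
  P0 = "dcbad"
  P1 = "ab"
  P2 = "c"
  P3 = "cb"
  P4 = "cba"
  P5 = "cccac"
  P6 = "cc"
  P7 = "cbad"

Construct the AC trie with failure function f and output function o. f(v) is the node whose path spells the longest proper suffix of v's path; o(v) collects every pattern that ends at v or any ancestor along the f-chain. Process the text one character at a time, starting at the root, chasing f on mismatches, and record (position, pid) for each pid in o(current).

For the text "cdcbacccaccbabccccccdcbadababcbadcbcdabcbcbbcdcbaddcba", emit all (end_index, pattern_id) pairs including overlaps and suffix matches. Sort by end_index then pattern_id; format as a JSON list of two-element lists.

Build automaton:
Trie nodes:
  n0 'ε': a→6 c→8 d→1
  n1 'd': c→2
  n2 'dc': b→3
  n3 'dcb': a→4
  n4 'dcba': d→5
  n5 'dcbad': ·  ←P0
  n6 'a': b→7
  n7 'ab': ·  ←P1
  n8 'c': b→9 c→11  ←P2
  n9 'cb': a→10  ←P3
  n10 'cba': d→15  ←P4
  n11 'cc': c→12  ←P6
  n12 'ccc': a→13
  n13 'ccca': c→14
  n14 'cccac': ·  ←P5
  n15 'cbad': ·  ←P7

BFS fail/out derivation:
  n1('d'): parent n0 fail=0; on 'd' 0 → fail=0;  out ∅∪∅=∅
  n6('a'): parent n0 fail=0; on 'a' 0 → fail=0;  out ∅∪∅=∅
  n8('c'): parent n0 fail=0; on 'c' 0 → fail=0;  out {2}∪∅={2}
  n2('dc'): parent n1 fail=0; on 'c' 0 → fail=8;  out ∅∪{2}={2}
  n7('ab'): parent n6 fail=0; on 'b' 0 → fail=0;  out {1}∪∅={1}
  n9('cb'): parent n8 fail=0; on 'b' 0 → fail=0;  out {3}∪∅={3}
  n11('cc'): parent n8 fail=0; on 'c' 0 → fail=8;  out {6}∪{2}={2,6}
  n3('dcb'): parent n2 fail=8; on 'b' 8 → fail=9;  out ∅∪{3}={3}
  n10('cba'): parent n9 fail=0; on 'a' 0 → fail=6;  out {4}∪∅={4}
  n12('ccc'): parent n11 fail=8; on 'c' 8 → fail=11;  out ∅∪{2,6}={2,6}
  n4('dcba'): parent n3 fail=9; on 'a' 9 → fail=10;  out ∅∪{4}={4}
  n13('ccca'): parent n12 fail=11; on 'a' 11→8→0 → fail=6;  out ∅∪∅=∅
  n15('cbad'): parent n10 fail=6; on 'd' 6→0 → fail=1;  out {7}∪∅={7}
  n5('dcbad'): parent n4 fail=10; on 'd' 10 → fail=15;  out {0}∪{7}={0,7}
  n14('cccac'): parent n13 fail=6; on 'c' 6→0 → fail=8;  out {5}∪{2}={2,5}

Run:
pos 0 'c': at 8  ** P2@[0:0]
pos 1 'd': at 1 (via fail)
pos 2 'c': at 2  ** P2@[2:2]
pos 3 'b': at 3  ** P3@[2:3]
pos 4 'a': at 4  ** P4@[2:4]
pos 5 'c': at 8 (via fail)  ** P2@[5:5]
pos 6 'c': at 11  ** P2@[6:6],P6@[5:6]
pos 7 'c': at 12  ** P2@[7:7],P6@[6:7]
pos 8 'a': at 13
pos 9 'c': at 14  ** P2@[9:9],P5@[5:9]
pos 10 'c': at 11 (via fail)  ** P2@[10:10],P6@[9:10]
pos 11 'b': at 9 (via fail)  ** P3@[10:11]
pos 12 'a': at 10  ** P4@[10:12]
pos 13 'b': at 7 (via fail)  ** P1@[12:13]
pos 14 'c': at 8 (via fail)  ** P2@[14:14]
pos 15 'c': at 11  ** P2@[15:15],P6@[14:15]
pos 16 'c': at 12  ** P2@[16:16],P6@[15:16]
pos 17 'c': at 12 (via fail)  ** P2@[17:17],P6@[16:17]
pos 18 'c': at 12 (via fail)  ** P2@[18:18],P6@[17:18]
pos 19 'c': at 12 (via fail)  ** P2@[19:19],P6@[18:19]
pos 20 'd': at 1 (via fail)
pos 21 'c': at 2  ** P2@[21:21]
pos 22 'b': at 3  ** P3@[21:22]
pos 23 'a': at 4  ** P4@[21:23]
pos 24 'd': at 5  ** P0@[20:24],P7@[21:24]
pos 25 'a': at 6 (via fail)
pos 26 'b': at 7  ** P1@[25:26]
pos 27 'a': at 6 (via fail)
pos 28 'b': at 7  ** P1@[27:28]
pos 29 'c': at 8 (via fail)  ** P2@[29:29]
pos 30 'b': at 9  ** P3@[29:30]
pos 31 'a': at 10  ** P4@[29:31]
pos 32 'd': at 15  ** P7@[29:32]
pos 33 'c': at 2 (via fail)  ** P2@[33:33]
pos 34 'b': at 3  ** P3@[33:34]
pos 35 'c': at 8 (via fail)  ** P2@[35:35]
pos 36 'd': at 1 (via fail)
pos 37 'a': at 6 (via fail)
pos 38 'b': at 7  ** P1@[37:38]
pos 39 'c': at 8 (via fail)  ** P2@[39:39]
pos 40 'b': at 9  ** P3@[39:40]
pos 41 'c': at 8 (via fail)  ** P2@[41:41]
pos 42 'b': at 9  ** P3@[41:42]
pos 43 'b': at 0 (via fail)
pos 44 'c': at 8  ** P2@[44:44]
pos 45 'd': at 1 (via fail)
pos 46 'c': at 2  ** P2@[46:46]
pos 47 'b': at 3  ** P3@[46:47]
pos 48 'a': at 4  ** P4@[46:48]
pos 49 'd': at 5  ** P0@[45:49],P7@[46:49]
pos 50 'd': at 1 (via fail)
pos 51 'c': at 2  ** P2@[51:51]
pos 52 'b': at 3  ** P3@[51:52]
pos 53 'a': at 4  ** P4@[51:53]

Matches: [[0,2],[2,2],[3,3],[4,4],[5,2],[6,2],[6,6],[7,2],[7,6],[9,2],[9,5],[10,2],[10,6],[11,3],[12,4],[13,1],[14,2],[15,2],[15,6],[16,2],[16,6],[17,2],[17,6],[18,2],[18,6],[19,2],[19,6],[21,2],[22,3],[23,4],[24,0],[24,7],[26,1],[28,1],[29,2],[30,3],[31,4],[32,7],[33,2],[34,3],[35,2],[38,1],[39,2],[40,3],[41,2],[42,3],[44,2],[46,2],[47,3],[48,4],[49,0],[49,7],[51,2],[52,3],[53,4]]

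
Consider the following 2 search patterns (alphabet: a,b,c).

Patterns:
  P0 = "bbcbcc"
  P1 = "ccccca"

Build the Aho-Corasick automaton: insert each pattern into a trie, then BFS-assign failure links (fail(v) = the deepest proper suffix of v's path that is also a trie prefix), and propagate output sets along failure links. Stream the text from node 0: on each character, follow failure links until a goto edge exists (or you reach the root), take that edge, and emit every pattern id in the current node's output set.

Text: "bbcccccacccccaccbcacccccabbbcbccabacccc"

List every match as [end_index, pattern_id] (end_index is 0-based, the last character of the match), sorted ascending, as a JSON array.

Build automaton:
Trie (insert patterns):
  n0 'ε': b→1 c→7
  n1 'b': b→2
  n2 'bb': c→3
  n3 'bbc': b→4
  n4 'bbcb': c→5
  n5 'bbcbc': c→6
  n6 'bbcbcc': ·  ←P0
  n7 'c': c→8
  n8 'cc': c→9
  n9 'ccc': c→10
  n10 'cccc': c→11
  n11 'ccccc': a→12
  n12 'ccccca': ·  ←P1

Failure links (BFS by depth):
  fail(1) 'b': from fail(0)=0 chase 'b': 0 ⇒ 0;  out=∅∪out(0)=∅
  fail(7) 'c': from fail(0)=0 chase 'c': 0 ⇒ 0;  out=∅∪out(0)=∅
  fail(2) 'bb': from fail(1)=0 chase 'b': 0 ⇒ 1;  out=∅∪out(1)=∅
  fail(8) 'cc': from fail(7)=0 chase 'c': 0 ⇒ 7;  out=∅∪out(7)=∅
  fail(3) 'bbc': from fail(2)=1 chase 'c': 1→0 ⇒ 7;  out=∅∪out(7)=∅
  fail(9) 'ccc': from fail(8)=7 chase 'c': 7 ⇒ 8;  out=∅∪out(8)=∅
  fail(4) 'bbcb': from fail(3)=7 chase 'b': 7→0 ⇒ 1;  out=∅∪out(1)=∅
  fail(10) 'cccc': from fail(9)=8 chase 'c': 8 ⇒ 9;  out=∅∪out(9)=∅
  fail(5) 'bbcbc': from fail(4)=1 chase 'c': 1→0 ⇒ 7;  out=∅∪out(7)=∅
  fail(11) 'ccccc': from fail(10)=9 chase 'c': 9 ⇒ 10;  out=∅∪out(10)=∅
  fail(6) 'bbcbcc': from fail(5)=7 chase 'c': 7 ⇒ 8;  out={0}∪out(8)={0}
  fail(12) 'ccccca': from fail(11)=10 chase 'a': 10→9→8→7→0 ⇒ 0;  out={1}∪out(0)={1}

Text stream:
i=0 'b': node 0→1
i=1 'b': node 1→2
i=2 'c': node 2→3
i=3 'c': node 3→8 (via fail)
i=4 'c': node 8→9
i=5 'c': node 9→10
i=6 'c': node 10→11
i=7 'a': node 11→12  ** P1@[2:7]
i=8 'c': node 12→7 (via fail)
i=9 'c': node 7→8
i=10 'c': node 8→9
i=11 'c': node 9→10
i=12 'c': node 10→11
i=13 'a': node 11→12  ** P1@[8:13]
i=14 'c': node 12→7 (via fail)
i=15 'c': node 7→8
i=16 'b': node 8→1 (via fail)
i=17 'c': node 1→7 (via fail)
i=18 'a': node 7→0 (via fail)
i=19 'c': node 0→7
i=20 'c': node 7→8
i=21 'c': node 8→9
i=22 'c': node 9→10
i=23 'c': node 10→11
i=24 'a': node 11→12  ** P1@[19:24]
i=25 'b': node 12→1 (via fail)
i=26 'b': node 1→2
i=27 'b': node 2→2 (via fail)
i=28 'c': node 2→3
i=29 'b': node 3→4
i=30 'c': node 4→5
i=31 'c': node 5→6  ** P0@[26:31]
i=32 'a': node 6→0 (via fail)
i=33 'b': node 0→1
i=34 'a': node 1→0 (via fail)
i=35 'c': node 0→7
i=36 'c': node 7→8
i=37 'c': node 8→9
i=38 'c': node 9→10

Result: [[7,1],[13,1],[24,1],[31,0]]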